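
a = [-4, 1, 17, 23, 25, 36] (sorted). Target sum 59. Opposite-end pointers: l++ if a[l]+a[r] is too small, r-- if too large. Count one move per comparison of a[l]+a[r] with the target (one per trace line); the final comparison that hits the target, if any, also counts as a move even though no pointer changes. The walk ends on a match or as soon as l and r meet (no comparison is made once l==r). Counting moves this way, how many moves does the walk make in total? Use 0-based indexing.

4 moves

[0,5] -4+36=32 <59 → l++
[1,5] 1+36=37 <59 → l++
[2,5] 17+36=53 <59 → l++
[3,5] 23+36=59 → found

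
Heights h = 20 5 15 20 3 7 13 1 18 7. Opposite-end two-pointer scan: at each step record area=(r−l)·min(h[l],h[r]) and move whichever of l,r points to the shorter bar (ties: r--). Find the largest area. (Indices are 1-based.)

l=1 r=10: min(20,7)*9=63 best=63 *, r--
l=1 r=9: min(20,18)*8=144 best=144 *, r--
l=1 r=8: min(20,1)*7=7 best=144, r--
l=1 r=7: min(20,13)*6=78 best=144, r--
l=1 r=6: min(20,7)*5=35 best=144, r--
l=1 r=5: min(20,3)*4=12 best=144, r--
l=1 r=4: min(20,20)*3=60 best=144, r--
l=1 r=3: min(20,15)*2=30 best=144, r--
l=1 r=2: min(20,5)*1=5 best=144, r--

max area = 144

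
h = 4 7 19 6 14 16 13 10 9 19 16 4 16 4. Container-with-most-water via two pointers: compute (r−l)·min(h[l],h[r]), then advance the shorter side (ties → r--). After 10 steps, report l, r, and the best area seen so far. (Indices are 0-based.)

l=0 r=13: min(4,4)*13=52 best=52 *, r--
l=0 r=12: min(4,16)*12=48 best=52, l++
l=1 r=12: min(7,16)*11=77 best=77 *, l++
l=2 r=12: min(19,16)*10=160 best=160 *, r--
l=2 r=11: min(19,4)*9=36 best=160, r--
l=2 r=10: min(19,16)*8=128 best=160, r--
l=2 r=9: min(19,19)*7=133 best=160, r--
l=2 r=8: min(19,9)*6=54 best=160, r--
l=2 r=7: min(19,10)*5=50 best=160, r--
l=2 r=6: min(19,13)*4=52 best=160, r--

l=2, r=5, best area=160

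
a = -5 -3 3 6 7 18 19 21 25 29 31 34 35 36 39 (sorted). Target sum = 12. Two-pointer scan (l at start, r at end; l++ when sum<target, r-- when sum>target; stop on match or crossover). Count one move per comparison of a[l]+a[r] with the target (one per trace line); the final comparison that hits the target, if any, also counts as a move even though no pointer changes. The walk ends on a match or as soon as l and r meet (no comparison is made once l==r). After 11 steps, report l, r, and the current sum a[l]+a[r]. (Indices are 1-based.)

l=2, r=5, sum=4

l=1 r=15: -5+39=34 >12, r--
l=1 r=14: -5+36=31 >12, r--
l=1 r=13: -5+35=30 >12, r--
l=1 r=12: -5+34=29 >12, r--
l=1 r=11: -5+31=26 >12, r--
l=1 r=10: -5+29=24 >12, r--
l=1 r=9: -5+25=20 >12, r--
l=1 r=8: -5+21=16 >12, r--
l=1 r=7: -5+19=14 >12, r--
l=1 r=6: -5+18=13 >12, r--
l=1 r=5: -5+7=2 <12, l++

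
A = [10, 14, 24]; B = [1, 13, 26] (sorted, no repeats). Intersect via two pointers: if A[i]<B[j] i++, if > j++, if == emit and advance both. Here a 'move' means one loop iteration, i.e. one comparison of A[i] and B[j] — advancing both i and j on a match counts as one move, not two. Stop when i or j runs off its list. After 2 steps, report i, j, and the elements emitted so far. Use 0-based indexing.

i=0 j=0: 10>1, j++
i=0 j=1: 10<13, i++

i=1, j=1, emitted=[]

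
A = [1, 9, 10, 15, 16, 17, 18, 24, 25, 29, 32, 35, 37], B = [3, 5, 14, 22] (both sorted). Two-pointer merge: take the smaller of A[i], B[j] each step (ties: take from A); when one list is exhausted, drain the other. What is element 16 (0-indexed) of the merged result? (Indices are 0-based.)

[i=0,j=0] A[i]=1<=B[j]=3 take 1 → i++
[i=1,j=0] A[i]=9>B[j]=3 take 3 → j++
[i=1,j=1] A[i]=9>B[j]=5 take 5 → j++
[i=1,j=2] A[i]=9<=B[j]=14 take 9 → i++
[i=2,j=2] A[i]=10<=B[j]=14 take 10 → i++
[i=3,j=2] A[i]=15>B[j]=14 take 14 → j++
[i=3,j=3] A[i]=15<=B[j]=22 take 15 → i++
[i=4,j=3] A[i]=16<=B[j]=22 take 16 → i++
[i=5,j=3] A[i]=17<=B[j]=22 take 17 → i++
[i=6,j=3] A[i]=18<=B[j]=22 take 18 → i++
[i=7,j=3] A[i]=24>B[j]=22 take 22 → j++
[i=7,j=4] B done, take A[i]=24 → i++
[i=8,j=4] B done, take A[i]=25 → i++
[i=9,j=4] B done, take A[i]=29 → i++
[i=10,j=4] B done, take A[i]=32 → i++
[i=11,j=4] B done, take A[i]=35 → i++
[i=12,j=4] B done, take A[i]=37 → i++

merged[16] = 37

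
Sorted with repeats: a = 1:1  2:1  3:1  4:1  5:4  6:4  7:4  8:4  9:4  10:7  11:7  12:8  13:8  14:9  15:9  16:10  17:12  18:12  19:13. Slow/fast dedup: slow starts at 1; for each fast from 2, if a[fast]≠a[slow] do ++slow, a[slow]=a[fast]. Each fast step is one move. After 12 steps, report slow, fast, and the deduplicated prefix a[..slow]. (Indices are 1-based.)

slow=1 fast=2: a[fast]=1=a[slow] dup, fast++
slow=1 fast=3: a[fast]=1=a[slow] dup, fast++
slow=1 fast=4: a[fast]=1=a[slow] dup, fast++
slow=1 fast=5: a[fast]=4≠a[slow]=1 write a[2]=4, slow++,fast++
slow=2 fast=6: a[fast]=4=a[slow] dup, fast++
slow=2 fast=7: a[fast]=4=a[slow] dup, fast++
slow=2 fast=8: a[fast]=4=a[slow] dup, fast++
slow=2 fast=9: a[fast]=4=a[slow] dup, fast++
slow=2 fast=10: a[fast]=7≠a[slow]=4 write a[3]=7, slow++,fast++
slow=3 fast=11: a[fast]=7=a[slow] dup, fast++
slow=3 fast=12: a[fast]=8≠a[slow]=7 write a[4]=8, slow++,fast++
slow=4 fast=13: a[fast]=8=a[slow] dup, fast++

slow=4, fast=14, prefix=[1, 4, 7, 8]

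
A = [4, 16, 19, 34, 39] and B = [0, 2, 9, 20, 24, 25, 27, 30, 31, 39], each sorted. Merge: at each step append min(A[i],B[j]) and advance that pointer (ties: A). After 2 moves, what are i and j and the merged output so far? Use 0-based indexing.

i=0, j=2, merged so far=[0, 2]

[i=0,j=0] A[i]=4>B[j]=0 take 0 → j++
[i=0,j=1] A[i]=4>B[j]=2 take 2 → j++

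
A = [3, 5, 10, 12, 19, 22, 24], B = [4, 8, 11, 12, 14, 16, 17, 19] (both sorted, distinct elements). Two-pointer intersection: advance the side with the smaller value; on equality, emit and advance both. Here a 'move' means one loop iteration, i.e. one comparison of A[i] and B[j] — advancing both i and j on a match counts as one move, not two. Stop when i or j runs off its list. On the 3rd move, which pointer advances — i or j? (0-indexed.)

i=0 j=0: 3<4, i++
i=1 j=0: 5>4, j++
i=1 j=1: 5<8, i++

i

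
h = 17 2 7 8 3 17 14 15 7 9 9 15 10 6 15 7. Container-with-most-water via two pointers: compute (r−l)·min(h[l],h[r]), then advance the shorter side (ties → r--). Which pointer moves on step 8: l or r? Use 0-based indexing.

r

l=0 r=15: min(17,7)*15=105 best=105 *, r--
l=0 r=14: min(17,15)*14=210 best=210 *, r--
l=0 r=13: min(17,6)*13=78 best=210, r--
l=0 r=12: min(17,10)*12=120 best=210, r--
l=0 r=11: min(17,15)*11=165 best=210, r--
l=0 r=10: min(17,9)*10=90 best=210, r--
l=0 r=9: min(17,9)*9=81 best=210, r--
l=0 r=8: min(17,7)*8=56 best=210, r--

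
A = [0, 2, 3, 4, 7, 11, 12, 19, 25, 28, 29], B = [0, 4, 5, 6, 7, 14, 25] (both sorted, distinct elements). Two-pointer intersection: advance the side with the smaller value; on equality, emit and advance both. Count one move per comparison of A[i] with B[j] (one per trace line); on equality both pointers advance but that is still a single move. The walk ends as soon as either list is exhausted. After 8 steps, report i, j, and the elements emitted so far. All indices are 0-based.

i=6, j=5, emitted=[0, 4, 7]

[i=0,j=0] 0==0 emit → i++,j++
[i=1,j=1] 2<4 → i++
[i=2,j=1] 3<4 → i++
[i=3,j=1] 4==4 emit → i++,j++
[i=4,j=2] 7>5 → j++
[i=4,j=3] 7>6 → j++
[i=4,j=4] 7==7 emit → i++,j++
[i=5,j=5] 11<14 → i++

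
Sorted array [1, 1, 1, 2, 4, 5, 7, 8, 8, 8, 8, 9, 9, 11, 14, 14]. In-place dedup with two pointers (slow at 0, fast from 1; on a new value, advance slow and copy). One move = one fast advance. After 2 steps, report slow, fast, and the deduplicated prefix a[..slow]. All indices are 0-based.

slow=0, fast=3, prefix=[1]

slow=0 fast=1: a[fast]=1=a[slow] dup, fast++
slow=0 fast=2: a[fast]=1=a[slow] dup, fast++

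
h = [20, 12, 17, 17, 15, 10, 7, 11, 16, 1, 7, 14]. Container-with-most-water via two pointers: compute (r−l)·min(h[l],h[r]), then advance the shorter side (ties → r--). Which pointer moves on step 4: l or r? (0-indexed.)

r

[0,11] min(20,14)*11=154 best=154 * → r--
[0,10] min(20,7)*10=70 best=154 → r--
[0,9] min(20,1)*9=9 best=154 → r--
[0,8] min(20,16)*8=128 best=154 → r--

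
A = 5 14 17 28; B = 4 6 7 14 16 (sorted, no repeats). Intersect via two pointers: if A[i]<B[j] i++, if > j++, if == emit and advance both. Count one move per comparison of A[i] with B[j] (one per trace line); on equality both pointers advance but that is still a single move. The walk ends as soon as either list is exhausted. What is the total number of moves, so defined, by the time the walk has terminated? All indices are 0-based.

i=0 j=0: 5>4, j++
i=0 j=1: 5<6, i++
i=1 j=1: 14>6, j++
i=1 j=2: 14>7, j++
i=1 j=3: 14==14 emit, i++,j++
i=2 j=4: 17>16, j++

6 moves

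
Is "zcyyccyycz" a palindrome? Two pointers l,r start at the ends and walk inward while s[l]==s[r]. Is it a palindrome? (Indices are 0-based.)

[0,9] 'z'=='z' → l++,r--
[1,8] 'c'=='c' → l++,r--
[2,7] 'y'=='y' → l++,r--
[3,6] 'y'=='y' → l++,r--
[4,5] 'c'=='c' → l++,r--

palindrome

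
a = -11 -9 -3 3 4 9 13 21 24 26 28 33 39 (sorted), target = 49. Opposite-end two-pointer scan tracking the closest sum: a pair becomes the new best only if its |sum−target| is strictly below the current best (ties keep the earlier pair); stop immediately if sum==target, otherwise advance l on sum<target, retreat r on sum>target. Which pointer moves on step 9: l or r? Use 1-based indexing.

r

l=1 r=13: -11+39=28 d=21 *, l++
l=2 r=13: -9+39=30 d=19 *, l++
l=3 r=13: -3+39=36 d=13 *, l++
l=4 r=13: 3+39=42 d=7 *, l++
l=5 r=13: 4+39=43 d=6 *, l++
l=6 r=13: 9+39=48 d=1 *, l++
l=7 r=13: 13+39=52 d=3, r--
l=7 r=12: 13+33=46 d=3, l++
l=8 r=12: 21+33=54 d=5, r--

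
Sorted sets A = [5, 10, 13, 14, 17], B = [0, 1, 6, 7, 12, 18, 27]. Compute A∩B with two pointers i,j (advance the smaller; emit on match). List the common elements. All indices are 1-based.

i=1 j=1: 5>0, j++
i=1 j=2: 5>1, j++
i=1 j=3: 5<6, i++
i=2 j=3: 10>6, j++
i=2 j=4: 10>7, j++
i=2 j=5: 10<12, i++
i=3 j=5: 13>12, j++
i=3 j=6: 13<18, i++
i=4 j=6: 14<18, i++
i=5 j=6: 17<18, i++

intersection = []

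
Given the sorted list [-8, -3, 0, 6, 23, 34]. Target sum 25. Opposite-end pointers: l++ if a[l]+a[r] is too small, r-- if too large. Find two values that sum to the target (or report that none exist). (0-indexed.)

[0,5] -8+34=26 >25 → r--
[0,4] -8+23=15 <25 → l++
[1,4] -3+23=20 <25 → l++
[2,4] 0+23=23 <25 → l++
[3,4] 6+23=29 >25 → r--

no pair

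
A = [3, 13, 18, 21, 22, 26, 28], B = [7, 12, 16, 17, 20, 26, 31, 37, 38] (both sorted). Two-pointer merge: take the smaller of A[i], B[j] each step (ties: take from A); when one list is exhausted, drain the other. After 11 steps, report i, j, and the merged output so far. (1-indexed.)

i=1 j=1: A[i]=3<=B[j]=7 take 3, i++
i=2 j=1: A[i]=13>B[j]=7 take 7, j++
i=2 j=2: A[i]=13>B[j]=12 take 12, j++
i=2 j=3: A[i]=13<=B[j]=16 take 13, i++
i=3 j=3: A[i]=18>B[j]=16 take 16, j++
i=3 j=4: A[i]=18>B[j]=17 take 17, j++
i=3 j=5: A[i]=18<=B[j]=20 take 18, i++
i=4 j=5: A[i]=21>B[j]=20 take 20, j++
i=4 j=6: A[i]=21<=B[j]=26 take 21, i++
i=5 j=6: A[i]=22<=B[j]=26 take 22, i++
i=6 j=6: A[i]=26<=B[j]=26 take 26, i++

i=7, j=6, merged so far=[3, 7, 12, 13, 16, 17, 18, 20, 21, 22, 26]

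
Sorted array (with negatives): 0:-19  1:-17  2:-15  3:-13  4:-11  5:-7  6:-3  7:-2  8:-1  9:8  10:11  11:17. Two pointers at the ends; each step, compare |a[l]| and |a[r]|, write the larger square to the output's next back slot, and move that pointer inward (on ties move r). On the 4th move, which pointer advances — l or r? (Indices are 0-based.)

l

[0,11] |-19|>|17| out[11]=361 → l++
[1,11] |-17|<=|17| out[10]=289 → r--
[1,10] |-17|>|11| out[9]=289 → l++
[2,10] |-15|>|11| out[8]=225 → l++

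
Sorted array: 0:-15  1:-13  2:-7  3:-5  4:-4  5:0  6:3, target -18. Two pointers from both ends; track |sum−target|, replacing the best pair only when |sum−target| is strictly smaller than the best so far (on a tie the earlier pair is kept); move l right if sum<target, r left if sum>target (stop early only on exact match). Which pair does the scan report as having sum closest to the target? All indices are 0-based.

pair (-13, -5) with sum -18 (|Δ|=0)

[0,6] -15+3=-12 d=6 * → r--
[0,5] -15+0=-15 d=3 * → r--
[0,4] -15+-4=-19 d=1 * → l++
[1,4] -13+-4=-17 d=1 → r--
[1,3] -13+-5=-18 d=0 * → stop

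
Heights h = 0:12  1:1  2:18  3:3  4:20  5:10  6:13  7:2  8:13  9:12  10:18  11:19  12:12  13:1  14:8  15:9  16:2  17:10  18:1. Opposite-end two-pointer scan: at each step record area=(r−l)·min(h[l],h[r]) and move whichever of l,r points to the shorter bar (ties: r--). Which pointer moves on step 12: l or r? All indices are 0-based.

r

[0,18] min(12,1)*18=18 best=18 * → r--
[0,17] min(12,10)*17=170 best=170 * → r--
[0,16] min(12,2)*16=32 best=170 → r--
[0,15] min(12,9)*15=135 best=170 → r--
[0,14] min(12,8)*14=112 best=170 → r--
[0,13] min(12,1)*13=13 best=170 → r--
[0,12] min(12,12)*12=144 best=170 → r--
[0,11] min(12,19)*11=132 best=170 → l++
[1,11] min(1,19)*10=10 best=170 → l++
[2,11] min(18,19)*9=162 best=170 → l++
[3,11] min(3,19)*8=24 best=170 → l++
[4,11] min(20,19)*7=133 best=170 → r--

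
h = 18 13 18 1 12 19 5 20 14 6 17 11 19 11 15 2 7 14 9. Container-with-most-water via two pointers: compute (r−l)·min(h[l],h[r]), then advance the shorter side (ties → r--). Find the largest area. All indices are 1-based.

l=1 r=19: min(18,9)*18=162 best=162 *, r--
l=1 r=18: min(18,14)*17=238 best=238 *, r--
l=1 r=17: min(18,7)*16=112 best=238, r--
l=1 r=16: min(18,2)*15=30 best=238, r--
l=1 r=15: min(18,15)*14=210 best=238, r--
l=1 r=14: min(18,11)*13=143 best=238, r--
l=1 r=13: min(18,19)*12=216 best=238, l++
l=2 r=13: min(13,19)*11=143 best=238, l++
l=3 r=13: min(18,19)*10=180 best=238, l++
l=4 r=13: min(1,19)*9=9 best=238, l++
l=5 r=13: min(12,19)*8=96 best=238, l++
l=6 r=13: min(19,19)*7=133 best=238, r--
l=6 r=12: min(19,11)*6=66 best=238, r--
l=6 r=11: min(19,17)*5=85 best=238, r--
l=6 r=10: min(19,6)*4=24 best=238, r--
l=6 r=9: min(19,14)*3=42 best=238, r--
l=6 r=8: min(19,20)*2=38 best=238, l++
l=7 r=8: min(5,20)*1=5 best=238, l++

max area = 238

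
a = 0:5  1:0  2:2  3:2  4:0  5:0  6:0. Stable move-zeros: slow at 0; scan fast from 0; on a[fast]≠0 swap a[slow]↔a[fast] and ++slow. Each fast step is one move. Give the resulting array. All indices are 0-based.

[5, 2, 2, 0, 0, 0, 0]

(s=0,f=0) a[fast]=5≠0 swap→a[0]=5 → slow++,fast++
(s=1,f=1) a[fast]=0 → fast++
(s=1,f=2) a[fast]=2≠0 swap→a[1]=2 → slow++,fast++
(s=2,f=3) a[fast]=2≠0 swap→a[2]=2 → slow++,fast++
(s=3,f=4) a[fast]=0 → fast++
(s=3,f=5) a[fast]=0 → fast++
(s=3,f=6) a[fast]=0 → fast++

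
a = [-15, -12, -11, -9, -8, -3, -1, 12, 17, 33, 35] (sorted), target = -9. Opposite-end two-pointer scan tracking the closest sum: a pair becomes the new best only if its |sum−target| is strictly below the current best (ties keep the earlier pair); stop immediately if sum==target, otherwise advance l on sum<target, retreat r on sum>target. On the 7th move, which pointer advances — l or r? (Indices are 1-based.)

[1,11] -15+35=20 d=29 * → r--
[1,10] -15+33=18 d=27 * → r--
[1,9] -15+17=2 d=11 * → r--
[1,8] -15+12=-3 d=6 * → r--
[1,7] -15+-1=-16 d=7 → l++
[2,7] -12+-1=-13 d=4 * → l++
[3,7] -11+-1=-12 d=3 * → l++

l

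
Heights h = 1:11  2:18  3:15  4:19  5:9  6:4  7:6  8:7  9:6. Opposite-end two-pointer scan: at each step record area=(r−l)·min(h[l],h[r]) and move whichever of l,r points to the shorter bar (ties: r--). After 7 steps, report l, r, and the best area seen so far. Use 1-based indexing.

l=3, r=4, best area=49

[1,9] min(11,6)*8=48 best=48 * → r--
[1,8] min(11,7)*7=49 best=49 * → r--
[1,7] min(11,6)*6=36 best=49 → r--
[1,6] min(11,4)*5=20 best=49 → r--
[1,5] min(11,9)*4=36 best=49 → r--
[1,4] min(11,19)*3=33 best=49 → l++
[2,4] min(18,19)*2=36 best=49 → l++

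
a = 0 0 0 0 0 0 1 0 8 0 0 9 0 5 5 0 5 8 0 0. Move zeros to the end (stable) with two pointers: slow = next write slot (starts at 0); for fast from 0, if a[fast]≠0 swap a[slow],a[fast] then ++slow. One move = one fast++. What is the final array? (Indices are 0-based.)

[1, 8, 9, 5, 5, 5, 8, 0, 0, 0, 0, 0, 0, 0, 0, 0, 0, 0, 0, 0]

(s=0,f=0) a[fast]=0 → fast++
(s=0,f=1) a[fast]=0 → fast++
(s=0,f=2) a[fast]=0 → fast++
(s=0,f=3) a[fast]=0 → fast++
(s=0,f=4) a[fast]=0 → fast++
(s=0,f=5) a[fast]=0 → fast++
(s=0,f=6) a[fast]=1≠0 swap→a[0]=1 → slow++,fast++
(s=1,f=7) a[fast]=0 → fast++
(s=1,f=8) a[fast]=8≠0 swap→a[1]=8 → slow++,fast++
(s=2,f=9) a[fast]=0 → fast++
(s=2,f=10) a[fast]=0 → fast++
(s=2,f=11) a[fast]=9≠0 swap→a[2]=9 → slow++,fast++
(s=3,f=12) a[fast]=0 → fast++
(s=3,f=13) a[fast]=5≠0 swap→a[3]=5 → slow++,fast++
(s=4,f=14) a[fast]=5≠0 swap→a[4]=5 → slow++,fast++
(s=5,f=15) a[fast]=0 → fast++
(s=5,f=16) a[fast]=5≠0 swap→a[5]=5 → slow++,fast++
(s=6,f=17) a[fast]=8≠0 swap→a[6]=8 → slow++,fast++
(s=7,f=18) a[fast]=0 → fast++
(s=7,f=19) a[fast]=0 → fast++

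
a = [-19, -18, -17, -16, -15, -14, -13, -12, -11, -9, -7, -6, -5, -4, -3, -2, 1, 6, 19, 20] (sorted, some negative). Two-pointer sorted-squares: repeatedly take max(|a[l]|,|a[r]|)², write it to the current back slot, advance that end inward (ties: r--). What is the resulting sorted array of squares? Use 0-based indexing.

[1, 4, 9, 16, 25, 36, 36, 49, 81, 121, 144, 169, 196, 225, 256, 289, 324, 361, 361, 400]

l=0 r=19: |-19|<=|20| out[19]=400, r--
l=0 r=18: |-19|<=|19| out[18]=361, r--
l=0 r=17: |-19|>|6| out[17]=361, l++
l=1 r=17: |-18|>|6| out[16]=324, l++
l=2 r=17: |-17|>|6| out[15]=289, l++
l=3 r=17: |-16|>|6| out[14]=256, l++
l=4 r=17: |-15|>|6| out[13]=225, l++
l=5 r=17: |-14|>|6| out[12]=196, l++
l=6 r=17: |-13|>|6| out[11]=169, l++
l=7 r=17: |-12|>|6| out[10]=144, l++
l=8 r=17: |-11|>|6| out[9]=121, l++
l=9 r=17: |-9|>|6| out[8]=81, l++
l=10 r=17: |-7|>|6| out[7]=49, l++
l=11 r=17: |-6|<=|6| out[6]=36, r--
l=11 r=16: |-6|>|1| out[5]=36, l++
l=12 r=16: |-5|>|1| out[4]=25, l++
l=13 r=16: |-4|>|1| out[3]=16, l++
l=14 r=16: |-3|>|1| out[2]=9, l++
l=15 r=16: |-2|>|1| out[1]=4, l++
l=16 r=16: |1|<=|1| out[0]=1, r--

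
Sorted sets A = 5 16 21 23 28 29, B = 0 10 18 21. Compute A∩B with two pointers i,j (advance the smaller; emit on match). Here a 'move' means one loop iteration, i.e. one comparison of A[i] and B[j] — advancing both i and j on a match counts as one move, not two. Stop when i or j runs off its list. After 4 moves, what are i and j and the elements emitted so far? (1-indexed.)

[i=1,j=1] 5>0 → j++
[i=1,j=2] 5<10 → i++
[i=2,j=2] 16>10 → j++
[i=2,j=3] 16<18 → i++

i=3, j=3, emitted=[]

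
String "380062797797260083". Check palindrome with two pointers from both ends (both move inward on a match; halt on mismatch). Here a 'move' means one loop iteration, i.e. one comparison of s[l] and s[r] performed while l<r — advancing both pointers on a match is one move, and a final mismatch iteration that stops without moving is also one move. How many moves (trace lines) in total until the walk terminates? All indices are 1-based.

l=1 r=18: '3'=='3', l++,r--
l=2 r=17: '8'=='8', l++,r--
l=3 r=16: '0'=='0', l++,r--
l=4 r=15: '0'=='0', l++,r--
l=5 r=14: '6'=='6', l++,r--
l=6 r=13: '2'=='2', l++,r--
l=7 r=12: '7'=='7', l++,r--
l=8 r=11: '9'=='9', l++,r--
l=9 r=10: '7'=='7', l++,r--

9 moves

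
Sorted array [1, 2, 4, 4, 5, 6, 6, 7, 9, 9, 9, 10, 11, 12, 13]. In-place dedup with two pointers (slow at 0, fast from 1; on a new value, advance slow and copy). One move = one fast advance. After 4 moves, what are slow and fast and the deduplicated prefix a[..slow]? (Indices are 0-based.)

slow=0 fast=1: a[fast]=2≠a[slow]=1 write a[1]=2, slow++,fast++
slow=1 fast=2: a[fast]=4≠a[slow]=2 write a[2]=4, slow++,fast++
slow=2 fast=3: a[fast]=4=a[slow] dup, fast++
slow=2 fast=4: a[fast]=5≠a[slow]=4 write a[3]=5, slow++,fast++

slow=3, fast=5, prefix=[1, 2, 4, 5]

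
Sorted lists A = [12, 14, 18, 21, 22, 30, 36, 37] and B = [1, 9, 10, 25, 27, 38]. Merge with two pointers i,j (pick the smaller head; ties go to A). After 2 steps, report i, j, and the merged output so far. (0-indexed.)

i=0 j=0: A[i]=12>B[j]=1 take 1, j++
i=0 j=1: A[i]=12>B[j]=9 take 9, j++

i=0, j=2, merged so far=[1, 9]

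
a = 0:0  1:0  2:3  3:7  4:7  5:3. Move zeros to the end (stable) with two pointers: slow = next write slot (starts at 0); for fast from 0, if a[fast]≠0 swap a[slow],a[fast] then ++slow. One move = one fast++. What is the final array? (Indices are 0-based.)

[3, 7, 7, 3, 0, 0]

(s=0,f=0) a[fast]=0 → fast++
(s=0,f=1) a[fast]=0 → fast++
(s=0,f=2) a[fast]=3≠0 swap→a[0]=3 → slow++,fast++
(s=1,f=3) a[fast]=7≠0 swap→a[1]=7 → slow++,fast++
(s=2,f=4) a[fast]=7≠0 swap→a[2]=7 → slow++,fast++
(s=3,f=5) a[fast]=3≠0 swap→a[3]=3 → slow++,fast++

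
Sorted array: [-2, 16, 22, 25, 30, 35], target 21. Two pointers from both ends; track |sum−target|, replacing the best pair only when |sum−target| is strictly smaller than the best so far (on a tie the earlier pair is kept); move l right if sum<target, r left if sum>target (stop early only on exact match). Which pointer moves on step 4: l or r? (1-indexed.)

[1,6] -2+35=33 d=12 * → r--
[1,5] -2+30=28 d=7 * → r--
[1,4] -2+25=23 d=2 * → r--
[1,3] -2+22=20 d=1 * → l++

l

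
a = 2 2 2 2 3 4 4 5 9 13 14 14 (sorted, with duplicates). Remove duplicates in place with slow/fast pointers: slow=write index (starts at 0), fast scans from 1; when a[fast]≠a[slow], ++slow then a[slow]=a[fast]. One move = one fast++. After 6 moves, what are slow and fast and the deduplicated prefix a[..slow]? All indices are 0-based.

slow=2, fast=7, prefix=[2, 3, 4]

slow=0 fast=1: a[fast]=2=a[slow] dup, fast++
slow=0 fast=2: a[fast]=2=a[slow] dup, fast++
slow=0 fast=3: a[fast]=2=a[slow] dup, fast++
slow=0 fast=4: a[fast]=3≠a[slow]=2 write a[1]=3, slow++,fast++
slow=1 fast=5: a[fast]=4≠a[slow]=3 write a[2]=4, slow++,fast++
slow=2 fast=6: a[fast]=4=a[slow] dup, fast++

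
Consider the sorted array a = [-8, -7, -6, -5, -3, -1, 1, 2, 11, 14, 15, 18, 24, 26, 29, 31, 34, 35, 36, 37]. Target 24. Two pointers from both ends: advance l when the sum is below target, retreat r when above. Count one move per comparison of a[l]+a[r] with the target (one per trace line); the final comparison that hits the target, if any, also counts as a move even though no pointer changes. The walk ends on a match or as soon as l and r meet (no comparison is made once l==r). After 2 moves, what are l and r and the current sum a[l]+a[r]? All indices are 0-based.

[0,19] -8+37=29 >24 → r--
[0,18] -8+36=28 >24 → r--

l=0, r=17, sum=27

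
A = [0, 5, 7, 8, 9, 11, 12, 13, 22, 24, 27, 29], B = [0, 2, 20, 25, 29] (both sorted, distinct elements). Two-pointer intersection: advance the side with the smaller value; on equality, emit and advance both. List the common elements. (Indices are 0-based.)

[i=0,j=0] 0==0 emit → i++,j++
[i=1,j=1] 5>2 → j++
[i=1,j=2] 5<20 → i++
[i=2,j=2] 7<20 → i++
[i=3,j=2] 8<20 → i++
[i=4,j=2] 9<20 → i++
[i=5,j=2] 11<20 → i++
[i=6,j=2] 12<20 → i++
[i=7,j=2] 13<20 → i++
[i=8,j=2] 22>20 → j++
[i=8,j=3] 22<25 → i++
[i=9,j=3] 24<25 → i++
[i=10,j=3] 27>25 → j++
[i=10,j=4] 27<29 → i++
[i=11,j=4] 29==29 emit → i++,j++

intersection = [0, 29]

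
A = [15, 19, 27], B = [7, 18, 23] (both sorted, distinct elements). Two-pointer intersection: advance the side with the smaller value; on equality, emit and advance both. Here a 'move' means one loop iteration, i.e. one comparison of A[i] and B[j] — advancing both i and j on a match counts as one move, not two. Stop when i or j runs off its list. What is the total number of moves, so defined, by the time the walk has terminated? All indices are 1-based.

i=1 j=1: 15>7, j++
i=1 j=2: 15<18, i++
i=2 j=2: 19>18, j++
i=2 j=3: 19<23, i++
i=3 j=3: 27>23, j++

5 moves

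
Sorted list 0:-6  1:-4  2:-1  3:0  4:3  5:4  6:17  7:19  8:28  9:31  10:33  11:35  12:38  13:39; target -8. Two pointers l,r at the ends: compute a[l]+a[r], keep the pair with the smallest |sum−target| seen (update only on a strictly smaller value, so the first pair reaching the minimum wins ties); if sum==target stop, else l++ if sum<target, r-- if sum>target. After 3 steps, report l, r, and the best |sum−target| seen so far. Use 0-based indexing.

l=0, r=10, best |Δ|=37

l=0 r=13: -6+39=33 d=41 *, r--
l=0 r=12: -6+38=32 d=40 *, r--
l=0 r=11: -6+35=29 d=37 *, r--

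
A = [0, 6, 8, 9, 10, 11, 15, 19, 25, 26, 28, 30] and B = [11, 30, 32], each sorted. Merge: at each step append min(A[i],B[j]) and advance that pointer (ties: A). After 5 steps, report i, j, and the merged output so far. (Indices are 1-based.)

i=6, j=1, merged so far=[0, 6, 8, 9, 10]

[i=1,j=1] A[i]=0<=B[j]=11 take 0 → i++
[i=2,j=1] A[i]=6<=B[j]=11 take 6 → i++
[i=3,j=1] A[i]=8<=B[j]=11 take 8 → i++
[i=4,j=1] A[i]=9<=B[j]=11 take 9 → i++
[i=5,j=1] A[i]=10<=B[j]=11 take 10 → i++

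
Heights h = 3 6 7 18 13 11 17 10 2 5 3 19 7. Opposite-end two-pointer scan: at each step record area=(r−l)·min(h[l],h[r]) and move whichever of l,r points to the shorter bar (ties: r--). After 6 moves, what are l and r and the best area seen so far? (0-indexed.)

l=5, r=11, best area=144

l=0 r=12: min(3,7)*12=36 best=36 *, l++
l=1 r=12: min(6,7)*11=66 best=66 *, l++
l=2 r=12: min(7,7)*10=70 best=70 *, r--
l=2 r=11: min(7,19)*9=63 best=70, l++
l=3 r=11: min(18,19)*8=144 best=144 *, l++
l=4 r=11: min(13,19)*7=91 best=144, l++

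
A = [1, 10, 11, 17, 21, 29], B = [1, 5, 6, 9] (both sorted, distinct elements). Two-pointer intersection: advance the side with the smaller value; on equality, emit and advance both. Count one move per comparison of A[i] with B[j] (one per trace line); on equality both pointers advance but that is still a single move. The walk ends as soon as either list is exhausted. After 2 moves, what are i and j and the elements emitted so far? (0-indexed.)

i=1, j=2, emitted=[1]

[i=0,j=0] 1==1 emit → i++,j++
[i=1,j=1] 10>5 → j++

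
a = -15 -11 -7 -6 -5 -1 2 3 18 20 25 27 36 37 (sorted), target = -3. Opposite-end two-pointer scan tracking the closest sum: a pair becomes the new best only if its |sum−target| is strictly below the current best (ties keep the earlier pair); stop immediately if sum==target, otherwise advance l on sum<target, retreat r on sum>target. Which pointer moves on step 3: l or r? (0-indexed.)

r

[0,13] -15+37=22 d=25 * → r--
[0,12] -15+36=21 d=24 * → r--
[0,11] -15+27=12 d=15 * → r--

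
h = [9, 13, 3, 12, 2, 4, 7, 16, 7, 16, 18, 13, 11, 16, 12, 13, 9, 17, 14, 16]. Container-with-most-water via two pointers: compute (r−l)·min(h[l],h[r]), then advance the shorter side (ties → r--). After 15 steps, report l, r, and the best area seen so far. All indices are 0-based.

l=10, r=14, best area=234

l=0 r=19: min(9,16)*19=171 best=171 *, l++
l=1 r=19: min(13,16)*18=234 best=234 *, l++
l=2 r=19: min(3,16)*17=51 best=234, l++
l=3 r=19: min(12,16)*16=192 best=234, l++
l=4 r=19: min(2,16)*15=30 best=234, l++
l=5 r=19: min(4,16)*14=56 best=234, l++
l=6 r=19: min(7,16)*13=91 best=234, l++
l=7 r=19: min(16,16)*12=192 best=234, r--
l=7 r=18: min(16,14)*11=154 best=234, r--
l=7 r=17: min(16,17)*10=160 best=234, l++
l=8 r=17: min(7,17)*9=63 best=234, l++
l=9 r=17: min(16,17)*8=128 best=234, l++
l=10 r=17: min(18,17)*7=119 best=234, r--
l=10 r=16: min(18,9)*6=54 best=234, r--
l=10 r=15: min(18,13)*5=65 best=234, r--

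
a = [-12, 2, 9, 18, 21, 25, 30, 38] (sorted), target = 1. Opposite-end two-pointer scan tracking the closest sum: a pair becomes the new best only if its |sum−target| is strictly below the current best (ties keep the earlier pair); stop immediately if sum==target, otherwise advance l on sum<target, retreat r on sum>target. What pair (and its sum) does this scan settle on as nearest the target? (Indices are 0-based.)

l=0 r=7: -12+38=26 d=25 *, r--
l=0 r=6: -12+30=18 d=17 *, r--
l=0 r=5: -12+25=13 d=12 *, r--
l=0 r=4: -12+21=9 d=8 *, r--
l=0 r=3: -12+18=6 d=5 *, r--
l=0 r=2: -12+9=-3 d=4 *, l++
l=1 r=2: 2+9=11 d=10, r--

pair (-12, 9) with sum -3 (|Δ|=4)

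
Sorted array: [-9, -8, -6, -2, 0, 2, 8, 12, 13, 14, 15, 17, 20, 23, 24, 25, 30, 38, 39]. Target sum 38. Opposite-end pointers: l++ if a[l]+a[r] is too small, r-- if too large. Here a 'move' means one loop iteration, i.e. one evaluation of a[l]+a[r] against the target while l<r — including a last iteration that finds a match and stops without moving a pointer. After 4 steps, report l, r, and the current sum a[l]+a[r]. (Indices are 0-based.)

l=0 r=18: -9+39=30 <38, l++
l=1 r=18: -8+39=31 <38, l++
l=2 r=18: -6+39=33 <38, l++
l=3 r=18: -2+39=37 <38, l++

l=4, r=18, sum=39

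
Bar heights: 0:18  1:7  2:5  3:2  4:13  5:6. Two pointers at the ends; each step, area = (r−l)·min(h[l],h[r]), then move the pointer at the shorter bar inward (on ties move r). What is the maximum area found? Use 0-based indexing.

max area = 52

[0,5] min(18,6)*5=30 best=30 * → r--
[0,4] min(18,13)*4=52 best=52 * → r--
[0,3] min(18,2)*3=6 best=52 → r--
[0,2] min(18,5)*2=10 best=52 → r--
[0,1] min(18,7)*1=7 best=52 → r--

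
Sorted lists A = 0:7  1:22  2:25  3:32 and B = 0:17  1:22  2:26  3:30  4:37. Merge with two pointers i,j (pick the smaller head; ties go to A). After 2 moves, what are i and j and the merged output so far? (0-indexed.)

i=1, j=1, merged so far=[7, 17]

[i=0,j=0] A[i]=7<=B[j]=17 take 7 → i++
[i=1,j=0] A[i]=22>B[j]=17 take 17 → j++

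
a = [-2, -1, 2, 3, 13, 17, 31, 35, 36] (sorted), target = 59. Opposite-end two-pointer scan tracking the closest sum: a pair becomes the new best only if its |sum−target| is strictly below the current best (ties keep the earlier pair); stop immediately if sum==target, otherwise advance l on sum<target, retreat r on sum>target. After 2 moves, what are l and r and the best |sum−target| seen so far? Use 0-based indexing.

[0,8] -2+36=34 d=25 * → l++
[1,8] -1+36=35 d=24 * → l++

l=2, r=8, best |Δ|=24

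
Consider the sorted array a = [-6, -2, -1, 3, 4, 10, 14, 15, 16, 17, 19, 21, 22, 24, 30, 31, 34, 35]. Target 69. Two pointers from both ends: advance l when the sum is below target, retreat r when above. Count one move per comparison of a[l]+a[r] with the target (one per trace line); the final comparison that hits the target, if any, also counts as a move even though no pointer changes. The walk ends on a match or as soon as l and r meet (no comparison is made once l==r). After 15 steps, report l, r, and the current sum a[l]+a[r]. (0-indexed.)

l=15, r=17, sum=66

[0,17] -6+35=29 <69 → l++
[1,17] -2+35=33 <69 → l++
[2,17] -1+35=34 <69 → l++
[3,17] 3+35=38 <69 → l++
[4,17] 4+35=39 <69 → l++
[5,17] 10+35=45 <69 → l++
[6,17] 14+35=49 <69 → l++
[7,17] 15+35=50 <69 → l++
[8,17] 16+35=51 <69 → l++
[9,17] 17+35=52 <69 → l++
[10,17] 19+35=54 <69 → l++
[11,17] 21+35=56 <69 → l++
[12,17] 22+35=57 <69 → l++
[13,17] 24+35=59 <69 → l++
[14,17] 30+35=65 <69 → l++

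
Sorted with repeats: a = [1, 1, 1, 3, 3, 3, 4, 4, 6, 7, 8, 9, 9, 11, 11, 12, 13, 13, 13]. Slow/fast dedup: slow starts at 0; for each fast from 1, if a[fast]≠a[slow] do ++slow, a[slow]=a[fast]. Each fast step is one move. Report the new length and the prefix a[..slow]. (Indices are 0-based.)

length 10; prefix = [1, 3, 4, 6, 7, 8, 9, 11, 12, 13]

slow=0 fast=1: a[fast]=1=a[slow] dup, fast++
slow=0 fast=2: a[fast]=1=a[slow] dup, fast++
slow=0 fast=3: a[fast]=3≠a[slow]=1 write a[1]=3, slow++,fast++
slow=1 fast=4: a[fast]=3=a[slow] dup, fast++
slow=1 fast=5: a[fast]=3=a[slow] dup, fast++
slow=1 fast=6: a[fast]=4≠a[slow]=3 write a[2]=4, slow++,fast++
slow=2 fast=7: a[fast]=4=a[slow] dup, fast++
slow=2 fast=8: a[fast]=6≠a[slow]=4 write a[3]=6, slow++,fast++
slow=3 fast=9: a[fast]=7≠a[slow]=6 write a[4]=7, slow++,fast++
slow=4 fast=10: a[fast]=8≠a[slow]=7 write a[5]=8, slow++,fast++
slow=5 fast=11: a[fast]=9≠a[slow]=8 write a[6]=9, slow++,fast++
slow=6 fast=12: a[fast]=9=a[slow] dup, fast++
slow=6 fast=13: a[fast]=11≠a[slow]=9 write a[7]=11, slow++,fast++
slow=7 fast=14: a[fast]=11=a[slow] dup, fast++
slow=7 fast=15: a[fast]=12≠a[slow]=11 write a[8]=12, slow++,fast++
slow=8 fast=16: a[fast]=13≠a[slow]=12 write a[9]=13, slow++,fast++
slow=9 fast=17: a[fast]=13=a[slow] dup, fast++
slow=9 fast=18: a[fast]=13=a[slow] dup, fast++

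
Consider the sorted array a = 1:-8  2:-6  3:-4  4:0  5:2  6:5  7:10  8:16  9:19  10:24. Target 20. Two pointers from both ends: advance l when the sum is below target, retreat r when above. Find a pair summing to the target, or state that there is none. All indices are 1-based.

l=1 r=10: -8+24=16 <20, l++
l=2 r=10: -6+24=18 <20, l++
l=3 r=10: -4+24=20, found

(-4, 24)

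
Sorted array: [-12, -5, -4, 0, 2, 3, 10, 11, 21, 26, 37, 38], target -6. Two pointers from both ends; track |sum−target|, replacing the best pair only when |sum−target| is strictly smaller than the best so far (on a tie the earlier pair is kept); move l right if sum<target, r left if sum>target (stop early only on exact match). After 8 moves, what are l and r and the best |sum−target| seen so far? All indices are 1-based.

l=2, r=5, best |Δ|=3

[1,12] -12+38=26 d=32 * → r--
[1,11] -12+37=25 d=31 * → r--
[1,10] -12+26=14 d=20 * → r--
[1,9] -12+21=9 d=15 * → r--
[1,8] -12+11=-1 d=5 * → r--
[1,7] -12+10=-2 d=4 * → r--
[1,6] -12+3=-9 d=3 * → l++
[2,6] -5+3=-2 d=4 → r--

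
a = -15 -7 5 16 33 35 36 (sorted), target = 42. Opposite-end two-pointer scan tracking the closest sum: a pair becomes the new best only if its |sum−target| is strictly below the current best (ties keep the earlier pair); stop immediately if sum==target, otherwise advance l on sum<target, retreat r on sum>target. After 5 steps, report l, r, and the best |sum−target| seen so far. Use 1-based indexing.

l=1 r=7: -15+36=21 d=21 *, l++
l=2 r=7: -7+36=29 d=13 *, l++
l=3 r=7: 5+36=41 d=1 *, l++
l=4 r=7: 16+36=52 d=10, r--
l=4 r=6: 16+35=51 d=9, r--

l=4, r=5, best |Δ|=1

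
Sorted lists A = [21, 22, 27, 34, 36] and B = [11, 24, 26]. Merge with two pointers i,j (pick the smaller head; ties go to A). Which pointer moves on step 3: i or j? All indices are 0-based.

i

[i=0,j=0] A[i]=21>B[j]=11 take 11 → j++
[i=0,j=1] A[i]=21<=B[j]=24 take 21 → i++
[i=1,j=1] A[i]=22<=B[j]=24 take 22 → i++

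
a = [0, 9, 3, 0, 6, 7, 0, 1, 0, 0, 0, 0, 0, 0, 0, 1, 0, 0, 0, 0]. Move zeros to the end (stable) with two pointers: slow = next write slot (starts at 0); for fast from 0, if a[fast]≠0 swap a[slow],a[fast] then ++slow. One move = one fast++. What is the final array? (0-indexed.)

[9, 3, 6, 7, 1, 1, 0, 0, 0, 0, 0, 0, 0, 0, 0, 0, 0, 0, 0, 0]

slow=0 fast=0: a[fast]=0, fast++
slow=0 fast=1: a[fast]=9≠0 swap→a[0]=9, slow++,fast++
slow=1 fast=2: a[fast]=3≠0 swap→a[1]=3, slow++,fast++
slow=2 fast=3: a[fast]=0, fast++
slow=2 fast=4: a[fast]=6≠0 swap→a[2]=6, slow++,fast++
slow=3 fast=5: a[fast]=7≠0 swap→a[3]=7, slow++,fast++
slow=4 fast=6: a[fast]=0, fast++
slow=4 fast=7: a[fast]=1≠0 swap→a[4]=1, slow++,fast++
slow=5 fast=8: a[fast]=0, fast++
slow=5 fast=9: a[fast]=0, fast++
slow=5 fast=10: a[fast]=0, fast++
slow=5 fast=11: a[fast]=0, fast++
slow=5 fast=12: a[fast]=0, fast++
slow=5 fast=13: a[fast]=0, fast++
slow=5 fast=14: a[fast]=0, fast++
slow=5 fast=15: a[fast]=1≠0 swap→a[5]=1, slow++,fast++
slow=6 fast=16: a[fast]=0, fast++
slow=6 fast=17: a[fast]=0, fast++
slow=6 fast=18: a[fast]=0, fast++
slow=6 fast=19: a[fast]=0, fast++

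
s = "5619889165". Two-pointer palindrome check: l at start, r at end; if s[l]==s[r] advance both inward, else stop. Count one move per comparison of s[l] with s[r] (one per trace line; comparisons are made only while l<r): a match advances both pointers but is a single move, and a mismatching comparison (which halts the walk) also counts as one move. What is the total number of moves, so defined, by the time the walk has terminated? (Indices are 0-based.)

5 moves

l=0 r=9: '5'=='5', l++,r--
l=1 r=8: '6'=='6', l++,r--
l=2 r=7: '1'=='1', l++,r--
l=3 r=6: '9'=='9', l++,r--
l=4 r=5: '8'=='8', l++,r--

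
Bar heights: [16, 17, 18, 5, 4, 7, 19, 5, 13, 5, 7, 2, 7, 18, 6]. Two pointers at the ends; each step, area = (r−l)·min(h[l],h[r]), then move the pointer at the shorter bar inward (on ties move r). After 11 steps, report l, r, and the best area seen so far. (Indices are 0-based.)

l=3, r=6, best area=208

[0,14] min(16,6)*14=84 best=84 * → r--
[0,13] min(16,18)*13=208 best=208 * → l++
[1,13] min(17,18)*12=204 best=208 → l++
[2,13] min(18,18)*11=198 best=208 → r--
[2,12] min(18,7)*10=70 best=208 → r--
[2,11] min(18,2)*9=18 best=208 → r--
[2,10] min(18,7)*8=56 best=208 → r--
[2,9] min(18,5)*7=35 best=208 → r--
[2,8] min(18,13)*6=78 best=208 → r--
[2,7] min(18,5)*5=25 best=208 → r--
[2,6] min(18,19)*4=72 best=208 → l++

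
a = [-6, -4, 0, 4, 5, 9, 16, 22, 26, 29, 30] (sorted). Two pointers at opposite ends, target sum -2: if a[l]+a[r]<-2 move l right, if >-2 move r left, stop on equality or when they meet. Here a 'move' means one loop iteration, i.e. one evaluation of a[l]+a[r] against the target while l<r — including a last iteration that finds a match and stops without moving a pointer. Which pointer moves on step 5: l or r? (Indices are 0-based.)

[0,10] -6+30=24 >-2 → r--
[0,9] -6+29=23 >-2 → r--
[0,8] -6+26=20 >-2 → r--
[0,7] -6+22=16 >-2 → r--
[0,6] -6+16=10 >-2 → r--

r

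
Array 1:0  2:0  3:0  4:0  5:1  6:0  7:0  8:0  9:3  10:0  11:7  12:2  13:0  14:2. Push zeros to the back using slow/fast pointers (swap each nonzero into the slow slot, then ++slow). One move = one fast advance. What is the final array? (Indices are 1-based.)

slow=1 fast=1: a[fast]=0, fast++
slow=1 fast=2: a[fast]=0, fast++
slow=1 fast=3: a[fast]=0, fast++
slow=1 fast=4: a[fast]=0, fast++
slow=1 fast=5: a[fast]=1≠0 swap→a[1]=1, slow++,fast++
slow=2 fast=6: a[fast]=0, fast++
slow=2 fast=7: a[fast]=0, fast++
slow=2 fast=8: a[fast]=0, fast++
slow=2 fast=9: a[fast]=3≠0 swap→a[2]=3, slow++,fast++
slow=3 fast=10: a[fast]=0, fast++
slow=3 fast=11: a[fast]=7≠0 swap→a[3]=7, slow++,fast++
slow=4 fast=12: a[fast]=2≠0 swap→a[4]=2, slow++,fast++
slow=5 fast=13: a[fast]=0, fast++
slow=5 fast=14: a[fast]=2≠0 swap→a[5]=2, slow++,fast++

[1, 3, 7, 2, 2, 0, 0, 0, 0, 0, 0, 0, 0, 0]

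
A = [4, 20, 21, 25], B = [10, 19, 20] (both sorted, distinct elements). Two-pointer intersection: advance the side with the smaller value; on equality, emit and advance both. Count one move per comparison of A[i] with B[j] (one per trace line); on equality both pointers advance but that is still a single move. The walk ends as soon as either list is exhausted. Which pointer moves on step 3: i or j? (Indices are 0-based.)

j

[i=0,j=0] 4<10 → i++
[i=1,j=0] 20>10 → j++
[i=1,j=1] 20>19 → j++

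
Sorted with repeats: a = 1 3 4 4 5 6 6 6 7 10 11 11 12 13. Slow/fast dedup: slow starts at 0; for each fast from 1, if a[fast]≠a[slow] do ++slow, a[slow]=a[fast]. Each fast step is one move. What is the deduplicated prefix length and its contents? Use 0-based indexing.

slow=0 fast=1: a[fast]=3≠a[slow]=1 write a[1]=3, slow++,fast++
slow=1 fast=2: a[fast]=4≠a[slow]=3 write a[2]=4, slow++,fast++
slow=2 fast=3: a[fast]=4=a[slow] dup, fast++
slow=2 fast=4: a[fast]=5≠a[slow]=4 write a[3]=5, slow++,fast++
slow=3 fast=5: a[fast]=6≠a[slow]=5 write a[4]=6, slow++,fast++
slow=4 fast=6: a[fast]=6=a[slow] dup, fast++
slow=4 fast=7: a[fast]=6=a[slow] dup, fast++
slow=4 fast=8: a[fast]=7≠a[slow]=6 write a[5]=7, slow++,fast++
slow=5 fast=9: a[fast]=10≠a[slow]=7 write a[6]=10, slow++,fast++
slow=6 fast=10: a[fast]=11≠a[slow]=10 write a[7]=11, slow++,fast++
slow=7 fast=11: a[fast]=11=a[slow] dup, fast++
slow=7 fast=12: a[fast]=12≠a[slow]=11 write a[8]=12, slow++,fast++
slow=8 fast=13: a[fast]=13≠a[slow]=12 write a[9]=13, slow++,fast++

length 10; prefix = [1, 3, 4, 5, 6, 7, 10, 11, 12, 13]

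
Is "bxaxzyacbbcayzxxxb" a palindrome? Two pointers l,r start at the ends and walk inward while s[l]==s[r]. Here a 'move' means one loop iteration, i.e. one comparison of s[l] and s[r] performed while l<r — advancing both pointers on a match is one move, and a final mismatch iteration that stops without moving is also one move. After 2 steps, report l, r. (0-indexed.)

l=0 r=17: 'b'=='b', l++,r--
l=1 r=16: 'x'=='x', l++,r--

l=2, r=15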